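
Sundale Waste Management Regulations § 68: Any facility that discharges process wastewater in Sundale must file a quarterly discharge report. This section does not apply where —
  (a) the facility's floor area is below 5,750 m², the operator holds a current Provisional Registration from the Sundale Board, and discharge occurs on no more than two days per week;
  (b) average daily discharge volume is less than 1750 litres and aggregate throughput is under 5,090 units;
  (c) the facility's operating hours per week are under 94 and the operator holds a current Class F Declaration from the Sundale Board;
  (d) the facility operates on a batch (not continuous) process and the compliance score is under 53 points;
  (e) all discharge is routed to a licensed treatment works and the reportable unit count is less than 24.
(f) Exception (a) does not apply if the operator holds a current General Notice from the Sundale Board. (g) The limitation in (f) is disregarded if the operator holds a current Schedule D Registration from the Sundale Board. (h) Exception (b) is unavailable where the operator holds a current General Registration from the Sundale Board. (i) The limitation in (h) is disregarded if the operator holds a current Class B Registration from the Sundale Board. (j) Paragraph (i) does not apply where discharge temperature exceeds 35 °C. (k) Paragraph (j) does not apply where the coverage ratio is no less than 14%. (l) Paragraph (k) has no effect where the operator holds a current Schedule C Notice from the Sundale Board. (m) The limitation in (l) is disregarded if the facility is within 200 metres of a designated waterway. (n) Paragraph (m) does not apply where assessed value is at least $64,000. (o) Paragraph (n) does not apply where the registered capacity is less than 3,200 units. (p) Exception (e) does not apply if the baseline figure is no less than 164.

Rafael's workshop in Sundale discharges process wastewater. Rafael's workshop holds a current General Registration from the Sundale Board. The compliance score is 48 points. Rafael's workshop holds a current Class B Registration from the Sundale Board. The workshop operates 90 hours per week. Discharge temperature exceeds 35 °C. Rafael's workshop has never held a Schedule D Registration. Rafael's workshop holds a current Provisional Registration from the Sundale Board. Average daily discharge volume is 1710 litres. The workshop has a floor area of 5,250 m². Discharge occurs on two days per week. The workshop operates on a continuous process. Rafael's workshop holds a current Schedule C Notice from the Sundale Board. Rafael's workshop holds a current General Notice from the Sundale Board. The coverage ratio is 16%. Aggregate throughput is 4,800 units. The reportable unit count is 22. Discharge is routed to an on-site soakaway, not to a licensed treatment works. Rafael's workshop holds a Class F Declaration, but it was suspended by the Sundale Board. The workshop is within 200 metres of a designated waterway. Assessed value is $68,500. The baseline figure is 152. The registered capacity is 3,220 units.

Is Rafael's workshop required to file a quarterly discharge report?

Exception (a)'s conditions are all satisfied: the facility's floor area is 5,250 m², below the 5,750 m² limit; a current Provisional Registration is held; discharge occurs on no more than two days per week. But: (f) is triggered — a current General Notice is held. (g), which would lift (f), is not engaged — no current Schedule D Registration is held. Exception (a) does not apply.
Exception (b) is satisfied on its face — average daily discharge volume is 1710 litres, less than the 1750 litres limit; aggregate throughput is 4,800 units, under the 5,090 units limit. But: (h) operates against (b): a current General Registration is held. (i) would limit (h) — a current Class B Registration is held — but (j) sets (i) aside: (j) operates against (i): discharge temperature exceeds 35 °C. (k) would limit (j) — the coverage ratio is 16%, meeting the 14% threshold — but (l) sets (k) aside: (l) operates — a current Schedule C Notice is held. (m) is triggered (the workshop is within 200 m of a designated waterway), but is itself disapplied by (n): (n) operates against (m): assessed value is $68,500, meeting the $64,000 threshold. (o) does not operate here (the registered capacity is 3,220 units, not less than 3,200 units), so (n) stands. (b) is therefore removed.
Exception (c) fails — there is no Class F Declaration in force.
Exception (d) fails — the facility operates on a continuous process.
Exception (e) requires that all discharge is routed to a licensed treatment works; but discharge is not routed to a licensed treatment works, so (e) is unavailable.
No exception displaces § 68.

Yes — Rafael's workshop must file a quarterly discharge report.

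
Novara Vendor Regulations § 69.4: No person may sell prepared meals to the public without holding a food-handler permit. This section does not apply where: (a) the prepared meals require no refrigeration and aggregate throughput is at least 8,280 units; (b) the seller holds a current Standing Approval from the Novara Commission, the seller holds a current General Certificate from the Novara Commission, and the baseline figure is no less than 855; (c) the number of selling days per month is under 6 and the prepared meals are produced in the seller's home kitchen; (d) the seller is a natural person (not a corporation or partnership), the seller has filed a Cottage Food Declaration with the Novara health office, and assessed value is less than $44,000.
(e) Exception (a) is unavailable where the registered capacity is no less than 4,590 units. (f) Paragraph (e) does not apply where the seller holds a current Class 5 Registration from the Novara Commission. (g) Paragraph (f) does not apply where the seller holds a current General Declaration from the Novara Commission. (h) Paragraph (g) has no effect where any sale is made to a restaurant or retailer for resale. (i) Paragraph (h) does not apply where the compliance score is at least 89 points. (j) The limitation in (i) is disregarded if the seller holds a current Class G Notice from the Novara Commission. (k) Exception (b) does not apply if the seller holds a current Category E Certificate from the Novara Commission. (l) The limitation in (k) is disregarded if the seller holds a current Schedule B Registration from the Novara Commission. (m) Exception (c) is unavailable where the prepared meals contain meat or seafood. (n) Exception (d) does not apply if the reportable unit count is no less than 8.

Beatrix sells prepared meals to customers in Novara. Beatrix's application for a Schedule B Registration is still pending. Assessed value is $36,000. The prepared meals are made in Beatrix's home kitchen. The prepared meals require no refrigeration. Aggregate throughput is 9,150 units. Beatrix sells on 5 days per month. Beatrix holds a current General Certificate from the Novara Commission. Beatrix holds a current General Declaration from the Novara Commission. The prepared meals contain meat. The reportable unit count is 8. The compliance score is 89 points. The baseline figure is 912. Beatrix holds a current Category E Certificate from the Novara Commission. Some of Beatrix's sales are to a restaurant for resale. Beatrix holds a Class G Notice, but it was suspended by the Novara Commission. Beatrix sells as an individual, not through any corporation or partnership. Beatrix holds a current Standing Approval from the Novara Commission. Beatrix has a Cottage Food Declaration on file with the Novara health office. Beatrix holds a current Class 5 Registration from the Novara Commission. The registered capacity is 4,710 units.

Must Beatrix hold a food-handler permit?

Yes — Beatrix must hold a food-handler permit.

Exception (a)'s conditions are all satisfied: the prepared meals are shelf-stable; aggregate throughput is 9,150 units, meeting the 8,280 units threshold. However, paragraphs (e)–(j) must be considered: (e) operates against (a): the registered capacity is 4,710 units, meeting the 4,590 units threshold. (f) would limit (e) — a current Class 5 Registration is held — but (g) sets (f) aside: (g) operates against (f): a current General Declaration is held. (h) would limit (g) — some sales are to a restaurant for resale — but (i) sets (h) aside: (i) operates — the compliance score is 89 points, meeting the 89 points threshold. (j), which would lift (i), is not engaged — there is no Class G Notice in force. So (a) is unavailable.
Exception (b) is satisfied on its face — a current Standing Approval is held; a current General Certificate is held; the baseline figure is 912, meeting the 855 threshold. But: (k) is engaged — a current Category E Certificate is held. (l) is inapplicable (there is no Schedule B Registration in force), so (k) stands. So (b) is unavailable.
Exception (c) is satisfied on its face — the number of selling days per month is 5, under the 6 limit; the prepared meals are home-kitchen produced. However, paragraph (m) must be considered: (m) operates against (c): the prepared meals contain meat. Exception (c) does not apply.
Exception (d): the seller is a natural person; a Cottage Food Declaration is on file; assessed value is $36,000, less than the $44,000 limit — every condition holds. However, paragraph (n) must be considered: (n) applies — the reportable unit count is 8, meeting the 8 threshold. So (d) is unavailable.
No exception is made out. Beatrix falls within the general rule.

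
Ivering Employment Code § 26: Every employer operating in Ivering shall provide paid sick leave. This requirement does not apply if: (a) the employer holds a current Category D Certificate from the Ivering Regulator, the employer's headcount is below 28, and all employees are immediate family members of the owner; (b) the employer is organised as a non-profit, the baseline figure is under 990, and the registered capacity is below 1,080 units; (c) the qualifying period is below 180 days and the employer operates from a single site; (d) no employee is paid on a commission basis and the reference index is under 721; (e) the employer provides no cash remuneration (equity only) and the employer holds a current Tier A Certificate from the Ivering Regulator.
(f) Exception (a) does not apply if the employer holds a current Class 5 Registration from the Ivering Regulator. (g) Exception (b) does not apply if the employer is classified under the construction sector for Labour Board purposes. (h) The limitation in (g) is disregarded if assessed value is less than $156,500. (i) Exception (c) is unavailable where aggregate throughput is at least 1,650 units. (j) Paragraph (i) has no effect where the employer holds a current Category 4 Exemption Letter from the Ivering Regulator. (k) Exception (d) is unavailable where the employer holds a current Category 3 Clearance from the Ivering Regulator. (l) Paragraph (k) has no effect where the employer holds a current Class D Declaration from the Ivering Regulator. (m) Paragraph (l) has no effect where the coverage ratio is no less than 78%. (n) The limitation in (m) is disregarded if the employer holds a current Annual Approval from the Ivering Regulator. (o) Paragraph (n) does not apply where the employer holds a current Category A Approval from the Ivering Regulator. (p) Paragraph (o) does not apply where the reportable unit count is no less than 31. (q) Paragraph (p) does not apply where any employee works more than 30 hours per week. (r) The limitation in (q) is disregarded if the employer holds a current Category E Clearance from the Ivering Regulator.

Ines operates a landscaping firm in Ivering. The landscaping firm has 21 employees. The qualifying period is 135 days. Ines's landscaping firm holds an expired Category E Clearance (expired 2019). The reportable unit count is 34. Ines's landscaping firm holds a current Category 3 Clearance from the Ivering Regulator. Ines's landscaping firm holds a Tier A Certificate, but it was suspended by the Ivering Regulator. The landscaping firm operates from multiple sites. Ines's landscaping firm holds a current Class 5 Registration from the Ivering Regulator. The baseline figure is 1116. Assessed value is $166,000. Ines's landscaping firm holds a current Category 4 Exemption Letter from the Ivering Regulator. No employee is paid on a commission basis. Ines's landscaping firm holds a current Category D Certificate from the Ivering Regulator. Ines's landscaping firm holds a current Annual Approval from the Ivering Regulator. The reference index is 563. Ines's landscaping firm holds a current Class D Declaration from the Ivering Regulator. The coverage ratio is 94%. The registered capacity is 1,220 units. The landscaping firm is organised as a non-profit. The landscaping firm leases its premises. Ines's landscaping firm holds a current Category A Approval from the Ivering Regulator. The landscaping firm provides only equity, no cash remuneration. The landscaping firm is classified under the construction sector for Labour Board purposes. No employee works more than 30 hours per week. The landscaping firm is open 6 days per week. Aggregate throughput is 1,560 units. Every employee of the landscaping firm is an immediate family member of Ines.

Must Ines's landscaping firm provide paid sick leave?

Exception (a) is satisfied on its face — a current Category D Certificate is held; the employer's headcount is 21, below the 28 limit; every employee is an immediate family member. However, paragraph (f) must be considered: (f) operates against (a): a current Class 5 Registration is held. (a) is therefore removed.
Exception (b) requires that the baseline figure is under 990; but the baseline figure is 1,116, not under 990, so (b) is unavailable.
Exception (c) fails — the employer operates from multiple sites.
All of (d)'s requirements are met (no employee is paid on commission; the reference index is 563, under the 721 limit). As to paragraphs (k)–(r): (k) would limit (d) — a current Category 3 Clearance is held — but (l) sets (k) aside: (l) operates against (k): a current Class D Declaration is held. (m) would limit (l) — the coverage ratio is 94%, meeting the 78% threshold — but (n) sets (m) aside: (n) operates against (m): a current Annual Approval is held. (o) operates (a current Category A Approval is held), but is overridden by (p): (p) operates — the reportable unit count is 34, meeting the 31 threshold. (q), which would lift (p), does not operate here — no employee exceeds 30 hours/week. So (d) applies.
Exception (e) requires that the employer holds a current Tier A Certificate from the Ivering Regulator; but there is no Tier A Certificate in force, so (e) is unavailable.

No — exception (d) applies; Ines's landscaping firm is not required to provide paid sick leave.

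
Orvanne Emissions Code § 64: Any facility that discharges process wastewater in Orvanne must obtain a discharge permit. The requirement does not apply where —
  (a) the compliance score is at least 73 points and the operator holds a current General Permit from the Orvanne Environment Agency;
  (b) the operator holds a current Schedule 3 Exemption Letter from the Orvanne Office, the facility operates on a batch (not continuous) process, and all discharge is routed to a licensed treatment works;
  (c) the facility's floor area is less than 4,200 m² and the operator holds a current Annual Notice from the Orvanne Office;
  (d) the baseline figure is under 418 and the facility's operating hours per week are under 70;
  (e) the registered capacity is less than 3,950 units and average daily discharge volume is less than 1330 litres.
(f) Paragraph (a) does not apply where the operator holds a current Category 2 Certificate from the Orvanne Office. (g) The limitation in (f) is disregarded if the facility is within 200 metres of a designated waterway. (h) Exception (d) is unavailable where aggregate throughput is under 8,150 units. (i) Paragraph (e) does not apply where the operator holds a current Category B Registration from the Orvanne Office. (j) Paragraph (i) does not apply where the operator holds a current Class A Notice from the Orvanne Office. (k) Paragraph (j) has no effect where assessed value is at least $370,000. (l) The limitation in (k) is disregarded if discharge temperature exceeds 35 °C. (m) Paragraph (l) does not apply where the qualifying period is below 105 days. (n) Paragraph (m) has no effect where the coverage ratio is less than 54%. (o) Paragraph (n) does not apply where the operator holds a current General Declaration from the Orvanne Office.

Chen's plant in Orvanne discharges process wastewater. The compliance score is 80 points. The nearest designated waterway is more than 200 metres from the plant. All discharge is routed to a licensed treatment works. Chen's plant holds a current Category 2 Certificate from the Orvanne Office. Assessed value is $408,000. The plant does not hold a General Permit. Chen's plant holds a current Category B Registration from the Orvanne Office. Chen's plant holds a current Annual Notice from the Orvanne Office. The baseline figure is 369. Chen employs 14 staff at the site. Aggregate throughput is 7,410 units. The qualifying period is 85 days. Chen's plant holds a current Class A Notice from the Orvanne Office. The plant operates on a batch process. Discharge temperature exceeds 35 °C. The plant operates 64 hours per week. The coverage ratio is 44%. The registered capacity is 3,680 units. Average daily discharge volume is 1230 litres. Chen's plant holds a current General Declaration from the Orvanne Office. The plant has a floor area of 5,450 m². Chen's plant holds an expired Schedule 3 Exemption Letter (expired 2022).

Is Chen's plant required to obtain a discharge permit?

Yes — Chen's plant must obtain a discharge permit.

Exception (a) requires that the operator holds a current General Permit from the Orvanne Environment Agency; but no General Permit is held, so (a) is unavailable.
Exception (b) fails — the Schedule 3 Exemption Letter is not current.
Exception (c) does not apply: the facility's floor area is 5,450 m², not less than 4,200 m².
Exception (d): the baseline figure is 369, under the 418 limit; the facility's operating hours per week are 64, under the 70 limit — every condition holds. But applying paragraph (h): (h) is triggered — aggregate throughput is 7,410 units, under the 8,150 units limit. So (d) is unavailable.
All of (e)'s requirements are met (the registered capacity is 3,680 units, less than the 3,950 units limit; average daily discharge volume is 1230 litres, less than the 1330 litres limit). Turning to paragraphs (i)–(o): (i) operates against (e): a current Category B Registration is held. (j) applies (a current Class A Notice is held), but yields to (k): (k) operates against (j): assessed value is $408,000, meeting the $370,000 threshold. (l) would limit (k) — discharge temperature exceeds 35 °C — but (m) sets (l) aside: (m) is triggered — the qualifying period is 85 days, below the 105 days limit. (n) is engaged (the coverage ratio is 44%, less than the 54% limit), but is set aside by (o): (o) operates against (n): a current General Declaration is held. (e) is therefore removed.
No exception applies. The general rule governs.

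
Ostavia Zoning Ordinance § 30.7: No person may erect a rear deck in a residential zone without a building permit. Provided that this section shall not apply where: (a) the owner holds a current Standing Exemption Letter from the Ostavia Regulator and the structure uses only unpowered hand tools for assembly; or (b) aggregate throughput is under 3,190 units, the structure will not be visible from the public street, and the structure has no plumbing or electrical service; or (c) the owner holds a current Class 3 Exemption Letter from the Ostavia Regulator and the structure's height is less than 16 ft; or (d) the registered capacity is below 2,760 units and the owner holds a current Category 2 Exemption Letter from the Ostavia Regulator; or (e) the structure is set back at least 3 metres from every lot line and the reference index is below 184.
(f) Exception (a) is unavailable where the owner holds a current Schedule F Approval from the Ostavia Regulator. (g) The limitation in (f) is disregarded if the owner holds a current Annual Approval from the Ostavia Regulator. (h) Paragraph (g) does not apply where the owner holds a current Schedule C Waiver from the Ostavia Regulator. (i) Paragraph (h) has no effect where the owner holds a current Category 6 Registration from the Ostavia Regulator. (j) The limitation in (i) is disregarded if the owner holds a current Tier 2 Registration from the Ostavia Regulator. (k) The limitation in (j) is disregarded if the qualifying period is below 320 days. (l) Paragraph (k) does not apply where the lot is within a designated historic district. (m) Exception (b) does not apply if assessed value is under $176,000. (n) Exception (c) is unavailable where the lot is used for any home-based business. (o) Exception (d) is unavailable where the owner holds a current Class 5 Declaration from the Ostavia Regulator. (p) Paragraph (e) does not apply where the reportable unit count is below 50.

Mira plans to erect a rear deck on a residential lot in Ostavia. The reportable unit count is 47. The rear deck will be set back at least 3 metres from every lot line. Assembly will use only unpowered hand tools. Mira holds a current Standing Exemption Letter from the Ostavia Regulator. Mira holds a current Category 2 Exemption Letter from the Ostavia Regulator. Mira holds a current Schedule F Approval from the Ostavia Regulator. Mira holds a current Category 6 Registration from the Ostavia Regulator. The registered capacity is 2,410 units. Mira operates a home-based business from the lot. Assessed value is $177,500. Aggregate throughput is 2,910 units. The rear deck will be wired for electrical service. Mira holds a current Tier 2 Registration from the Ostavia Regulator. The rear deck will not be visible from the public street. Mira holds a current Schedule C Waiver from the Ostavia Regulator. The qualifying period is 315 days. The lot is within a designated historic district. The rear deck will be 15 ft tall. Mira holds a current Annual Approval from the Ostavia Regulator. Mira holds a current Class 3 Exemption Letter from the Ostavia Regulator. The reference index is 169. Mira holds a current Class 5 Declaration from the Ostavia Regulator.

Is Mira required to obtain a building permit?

Yes — Mira must obtain a building permit.

Exception (a): a current Standing Exemption Letter is held; assembly uses only hand tools — every condition holds. Turning to paragraphs (f)–(l): (f) operates — a current Schedule F Approval is held. (g) would limit (f) — a current Annual Approval is held — but (h) sets (g) aside: (h) operates — a current Schedule C Waiver is held. (i) would limit (h) — a current Category 6 Registration is held — but (j) sets (i) aside: (j) applies — a current Tier 2 Registration is held. (k) would limit (j) — the qualifying period is 315 days, below the 320 days limit — but (l) sets (k) aside: (l) is triggered — the lot is in a historic district. So (a) is unavailable.
Exception (b) requires that the structure has no plumbing or electrical service; but electrical service is planned, so (b) is unavailable.
Exception (c)'s conditions are all satisfied: a current Class 3 Exemption Letter is held; the structure's height is 15 ft, less than the 16 ft limit. Turning to paragraph (n): (n) operates against (c): a home-based business operates on the lot. Exception (c) does not apply.
All of (d)'s requirements are met (the registered capacity is 2,410 units, below the 2,760 units limit; a current Category 2 Exemption Letter is held). But applying paragraph (o): (o) operates against (d): a current Class 5 Declaration is held. Exception (d) does not apply.
All of (e)'s requirements are met (the setback is at least 3 m on every side; the reference index is 169, below the 184 limit). But applying paragraph (p): (p) operates against (e): the reportable unit count is 47, below the 50 limit. (e) is therefore removed.
No exception is made out. Mira falls within the general rule.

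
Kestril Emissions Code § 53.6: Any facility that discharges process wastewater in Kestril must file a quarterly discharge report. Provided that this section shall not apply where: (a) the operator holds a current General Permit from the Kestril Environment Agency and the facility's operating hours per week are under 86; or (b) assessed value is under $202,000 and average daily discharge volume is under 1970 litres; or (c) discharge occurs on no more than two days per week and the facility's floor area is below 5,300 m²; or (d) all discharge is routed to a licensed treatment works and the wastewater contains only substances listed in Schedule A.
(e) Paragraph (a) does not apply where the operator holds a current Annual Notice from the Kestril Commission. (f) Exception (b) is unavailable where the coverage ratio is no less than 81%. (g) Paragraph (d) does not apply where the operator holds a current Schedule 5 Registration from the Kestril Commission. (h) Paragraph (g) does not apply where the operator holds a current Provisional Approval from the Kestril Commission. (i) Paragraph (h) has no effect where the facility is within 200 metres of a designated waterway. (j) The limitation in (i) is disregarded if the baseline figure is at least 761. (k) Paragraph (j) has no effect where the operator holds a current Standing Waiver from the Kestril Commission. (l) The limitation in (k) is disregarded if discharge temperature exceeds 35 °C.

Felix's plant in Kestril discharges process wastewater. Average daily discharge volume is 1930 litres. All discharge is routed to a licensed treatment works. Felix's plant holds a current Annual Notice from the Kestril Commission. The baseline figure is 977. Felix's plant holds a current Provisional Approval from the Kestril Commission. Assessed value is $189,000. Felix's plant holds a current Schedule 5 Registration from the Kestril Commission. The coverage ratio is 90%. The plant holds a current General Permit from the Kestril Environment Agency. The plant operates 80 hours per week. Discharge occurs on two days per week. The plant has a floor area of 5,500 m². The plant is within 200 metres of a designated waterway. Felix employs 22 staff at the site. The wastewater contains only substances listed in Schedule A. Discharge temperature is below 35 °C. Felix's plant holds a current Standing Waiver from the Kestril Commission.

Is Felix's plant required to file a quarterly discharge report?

Exception (a): a current General Permit is held; the facility's operating hours per week are 80, under the 86 limit — every condition holds. But applying paragraph (e): (e) operates — a current Annual Notice is held. (a) is therefore removed.
All of (b)'s requirements are met (assessed value is $189,000, under the $202,000 limit; average daily discharge volume is 1930 litres, under the 1970 litres limit). However, paragraph (f) must be considered: (f) is triggered — the coverage ratio is 90%, meeting the 81% threshold. Exception (b) does not apply.
Exception (c) does not apply: the facility's floor area is 5,500 m², not below 5,300 m².
Exception (d) is satisfied on its face — discharge is routed to a licensed treatment works; the wastewater is Schedule-A-only. However, paragraphs (g)–(l) must be considered: (g) operates against (d): a current Schedule 5 Registration is held. (h) would limit (g) — a current Provisional Approval is held — but (i) sets (h) aside: (i) operates against (h): the plant is within 200 m of a designated waterway. (j) applies (the baseline figure is 977, meeting the 761 threshold), but yields to (k): (k) is triggered — a current Standing Waiver is held. (l), which would lift (k), is inapplicable — discharge temperature is below 35 °C. So (d) is unavailable.
Every exception is unavailable, so the rule governs.

Yes — Felix's plant must file a quarterly discharge report.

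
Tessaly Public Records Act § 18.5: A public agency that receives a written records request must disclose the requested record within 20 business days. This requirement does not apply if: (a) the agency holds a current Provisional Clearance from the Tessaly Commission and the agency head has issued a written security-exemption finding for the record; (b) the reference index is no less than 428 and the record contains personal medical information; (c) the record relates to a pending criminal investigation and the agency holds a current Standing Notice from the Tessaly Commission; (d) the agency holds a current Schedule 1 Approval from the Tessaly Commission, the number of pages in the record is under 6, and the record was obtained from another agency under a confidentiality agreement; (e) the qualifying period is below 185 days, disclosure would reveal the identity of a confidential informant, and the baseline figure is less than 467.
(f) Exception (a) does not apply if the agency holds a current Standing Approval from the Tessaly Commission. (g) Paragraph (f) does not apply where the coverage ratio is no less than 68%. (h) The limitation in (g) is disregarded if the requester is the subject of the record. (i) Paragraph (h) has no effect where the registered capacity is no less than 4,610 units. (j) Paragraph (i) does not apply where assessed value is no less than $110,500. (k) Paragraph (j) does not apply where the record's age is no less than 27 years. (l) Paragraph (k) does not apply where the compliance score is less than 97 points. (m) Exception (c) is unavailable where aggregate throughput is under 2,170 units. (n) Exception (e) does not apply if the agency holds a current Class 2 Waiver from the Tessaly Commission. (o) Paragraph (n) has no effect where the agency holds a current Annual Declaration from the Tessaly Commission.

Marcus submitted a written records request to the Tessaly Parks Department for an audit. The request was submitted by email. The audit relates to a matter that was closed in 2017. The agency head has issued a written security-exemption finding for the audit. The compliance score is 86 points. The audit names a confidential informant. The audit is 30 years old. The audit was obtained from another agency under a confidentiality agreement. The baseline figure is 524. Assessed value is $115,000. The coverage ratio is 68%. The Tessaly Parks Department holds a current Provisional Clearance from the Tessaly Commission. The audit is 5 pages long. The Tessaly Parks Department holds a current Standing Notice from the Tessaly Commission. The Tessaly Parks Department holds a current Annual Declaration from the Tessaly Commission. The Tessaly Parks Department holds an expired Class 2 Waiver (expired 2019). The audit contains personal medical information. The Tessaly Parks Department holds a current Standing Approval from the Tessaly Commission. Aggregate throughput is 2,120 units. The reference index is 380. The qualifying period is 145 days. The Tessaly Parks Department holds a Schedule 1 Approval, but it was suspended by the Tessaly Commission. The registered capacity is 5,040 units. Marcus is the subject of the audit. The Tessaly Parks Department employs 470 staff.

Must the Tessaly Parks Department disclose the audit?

Yes — the Tessaly Parks Department must disclose the audit.

All of (a)'s requirements are met (a current Provisional Clearance is held; a written security-exemption finding has been issued). However, paragraphs (f)–(l) must be considered: (f) applies — a current Standing Approval is held. (g) would limit (f) — the coverage ratio is 68%, meeting the 68% threshold — but (h) sets (g) aside: (h) applies — Marcus is the subject of the audit. (i) would limit (h) — the registered capacity is 5,040 units, meeting the 4,610 units threshold — but (j) sets (i) aside: (j) operates against (i): assessed value is $115,000, meeting the $110,500 threshold. (k) applies (the record's age is 30 years, meeting the 27 years threshold), but is set aside by (l): (l) is engaged — the compliance score is 86 points, less than the 97 points limit. So (a) is unavailable.
Exception (b) fails — the reference index is 380, short of 428.
Exception (c) requires that the record relates to a pending criminal investigation; but the audit relates to a closed matter, so (c) is unavailable.
Exception (d) fails — the Schedule 1 Approval is not current.
Exception (e) fails — the baseline figure is 524, not less than 467.
No exception is made out. the Tessaly Parks Department falls within the general rule.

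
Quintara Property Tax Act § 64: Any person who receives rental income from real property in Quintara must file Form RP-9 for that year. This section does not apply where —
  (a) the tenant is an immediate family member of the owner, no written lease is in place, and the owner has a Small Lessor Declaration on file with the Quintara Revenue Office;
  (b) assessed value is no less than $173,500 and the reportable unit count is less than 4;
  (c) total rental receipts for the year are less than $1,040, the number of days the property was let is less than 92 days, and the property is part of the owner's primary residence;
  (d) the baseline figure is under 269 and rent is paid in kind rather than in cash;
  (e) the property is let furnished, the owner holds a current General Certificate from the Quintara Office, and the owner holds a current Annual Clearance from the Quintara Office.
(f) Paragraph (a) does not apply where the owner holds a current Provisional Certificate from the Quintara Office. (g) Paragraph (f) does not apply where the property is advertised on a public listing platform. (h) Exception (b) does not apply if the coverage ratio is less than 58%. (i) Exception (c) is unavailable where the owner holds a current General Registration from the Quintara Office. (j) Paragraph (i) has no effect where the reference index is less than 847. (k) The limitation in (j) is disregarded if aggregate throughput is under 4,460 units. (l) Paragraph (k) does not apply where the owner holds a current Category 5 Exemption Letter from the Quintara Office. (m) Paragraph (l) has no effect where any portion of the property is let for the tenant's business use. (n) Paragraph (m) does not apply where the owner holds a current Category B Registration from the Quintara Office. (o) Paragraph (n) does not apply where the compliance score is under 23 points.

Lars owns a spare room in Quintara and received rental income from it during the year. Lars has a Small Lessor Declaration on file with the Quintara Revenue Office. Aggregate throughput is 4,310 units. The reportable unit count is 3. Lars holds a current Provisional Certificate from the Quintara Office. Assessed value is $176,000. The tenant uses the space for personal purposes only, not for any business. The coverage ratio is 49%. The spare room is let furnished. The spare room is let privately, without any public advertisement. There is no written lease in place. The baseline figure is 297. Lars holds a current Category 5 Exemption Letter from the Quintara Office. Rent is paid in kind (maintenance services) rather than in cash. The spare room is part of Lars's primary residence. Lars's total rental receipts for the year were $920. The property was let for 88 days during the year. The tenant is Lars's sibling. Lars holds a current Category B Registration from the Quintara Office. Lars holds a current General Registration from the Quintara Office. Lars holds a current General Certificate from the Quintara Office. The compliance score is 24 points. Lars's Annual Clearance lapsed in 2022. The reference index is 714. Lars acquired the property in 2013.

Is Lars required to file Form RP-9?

No — exception (c) applies; Lars is not required to file Form RP-9.

Exception (a): the tenant is an immediate family member; there is no written lease; a Small Lessor Declaration is on file — every condition holds. But applying paragraphs (f)–(g): (f) operates against (a): a current Provisional Certificate is held. (g) is inapplicable (the property is let privately without advertisement), so (f) stands. (a) is therefore removed.
All of (b)'s requirements are met (assessed value is $176,000, meeting the $173,500 threshold; the reportable unit count is 3, less than the 4 limit). However, paragraph (h) must be considered: (h) operates against (b): the coverage ratio is 49%, less than the 58% limit. (b) is therefore removed.
Exception (c)'s conditions are all satisfied: total rental receipts for the year are $920, less than the $1,040 limit; the number of days the property was let is 88 days, less than the 92 days limit; the spare room is part of the primary residence. Applying paragraphs (i)–(o): (i) would limit (c) — a current General Registration is held — but (j) sets (i) aside: (j) operates against (i): the reference index is 714, less than the 847 limit. (k) would limit (j) — aggregate throughput is 4,310 units, under the 4,460 units limit — but (l) sets (k) aside: (l) operates against (k): a current Category 5 Exemption Letter is held. (m) is inapplicable (the space is used for personal purposes only), so (l) stands. (c) remains available.
Exception (d) fails — the baseline figure is 297, not under 269.
Exception (e) does not apply: there is no Annual Clearance in force.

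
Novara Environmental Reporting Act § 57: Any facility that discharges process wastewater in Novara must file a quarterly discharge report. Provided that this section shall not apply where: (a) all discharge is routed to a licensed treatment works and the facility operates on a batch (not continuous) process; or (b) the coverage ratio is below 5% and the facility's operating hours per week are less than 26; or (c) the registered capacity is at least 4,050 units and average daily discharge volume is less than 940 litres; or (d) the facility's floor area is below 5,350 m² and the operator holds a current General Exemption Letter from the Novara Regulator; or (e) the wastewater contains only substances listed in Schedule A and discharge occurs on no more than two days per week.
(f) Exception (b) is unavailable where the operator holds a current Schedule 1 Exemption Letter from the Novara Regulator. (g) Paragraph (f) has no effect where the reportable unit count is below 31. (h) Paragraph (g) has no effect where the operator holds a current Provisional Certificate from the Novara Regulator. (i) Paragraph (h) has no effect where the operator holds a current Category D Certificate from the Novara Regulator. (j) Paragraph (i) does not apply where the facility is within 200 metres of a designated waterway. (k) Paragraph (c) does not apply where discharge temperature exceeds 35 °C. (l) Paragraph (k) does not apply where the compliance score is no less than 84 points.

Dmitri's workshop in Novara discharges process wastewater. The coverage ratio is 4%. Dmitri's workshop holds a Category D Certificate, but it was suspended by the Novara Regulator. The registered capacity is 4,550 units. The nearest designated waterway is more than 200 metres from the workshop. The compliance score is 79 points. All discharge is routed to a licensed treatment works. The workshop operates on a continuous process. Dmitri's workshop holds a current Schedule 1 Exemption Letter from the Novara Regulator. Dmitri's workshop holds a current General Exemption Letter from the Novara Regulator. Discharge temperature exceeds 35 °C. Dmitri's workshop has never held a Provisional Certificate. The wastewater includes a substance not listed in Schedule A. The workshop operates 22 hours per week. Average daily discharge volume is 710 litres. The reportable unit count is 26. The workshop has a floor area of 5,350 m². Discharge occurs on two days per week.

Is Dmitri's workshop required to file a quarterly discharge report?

Exception (a) fails — the facility operates on a continuous process.
All of (b)'s requirements are met (the coverage ratio is 4%, below the 5% limit; the facility's operating hours per week are 22, less than the 26 limit). As to paragraphs (f)–(j): (f) would limit (b) — a current Schedule 1 Exemption Letter is held — but (g) sets (f) aside: (g) operates — the reportable unit count is 26, below the 31 limit. (h) is not triggered (the Provisional Certificate is not current), so (g) stands. So (b) applies.
All of (c)'s requirements are met (the registered capacity is 4,550 units, meeting the 4,050 units threshold; average daily discharge volume is 710 litres, less than the 940 litres limit). Turning to paragraphs (k)–(l): (k) operates against (c): discharge temperature exceeds 35 °C. (l) is not engaged (the compliance score is 79 points, short of 84 points), so (k) stands. (c) is therefore removed.
Exception (d) fails — the facility's floor area is 5,350 m², not below 5,350 m².
Exception (e) fails — the wastewater includes a non-Schedule-A substance.

No — exception (b) applies; Dmitri's workshop is not required to file a quarterly discharge report.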